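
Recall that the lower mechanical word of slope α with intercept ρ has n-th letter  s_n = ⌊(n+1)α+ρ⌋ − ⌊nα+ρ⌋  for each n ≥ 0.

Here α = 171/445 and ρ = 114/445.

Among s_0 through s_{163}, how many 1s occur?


63

#1s = Σ_{n=0}^{163} s_n = Σ_{n=0}^{163} (⌊(n+1)α+ρ⌋ − ⌊nα+ρ⌋)
the sum telescopes: every ⌊nα+ρ⌋ with 0 < n < 164 appears once with + and once with −, leaving ⌊164α+ρ⌋ − ⌊0·α+ρ⌋
164α + ρ = (164·171 + 114) / 445 = 28158/445
ρ = 114/445
⌊28158/445⌋ = 63,  ⌊114/445⌋ = 0
#1s = 63 − 0 = 63


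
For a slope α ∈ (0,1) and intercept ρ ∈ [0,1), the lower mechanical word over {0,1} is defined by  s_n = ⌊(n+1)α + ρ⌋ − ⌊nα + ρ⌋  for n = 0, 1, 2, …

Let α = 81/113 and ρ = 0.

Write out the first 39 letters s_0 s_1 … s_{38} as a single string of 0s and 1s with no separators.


011011101101110110111011011101101110110

n=0: ⌊(1·81)/113⌋ − ⌊(0·81)/113⌋ = ⌊81/113⌋ − ⌊0/113⌋ = 0 − 0 = 0
n=1: ⌊(2·81)/113⌋ − ⌊(1·81)/113⌋ = ⌊162/113⌋ − ⌊81/113⌋ = 1 − 0 = 1
n=2: ⌊(3·81)/113⌋ − ⌊(2·81)/113⌋ = ⌊243/113⌋ − ⌊162/113⌋ = 2 − 1 = 1
n=3: ⌊(4·81)/113⌋ − ⌊(3·81)/113⌋ = ⌊324/113⌋ − ⌊243/113⌋ = 2 − 2 = 0
n=4: ⌊(5·81)/113⌋ − ⌊(4·81)/113⌋ = ⌊405/113⌋ − ⌊324/113⌋ = 3 − 2 = 1
n=5: ⌊(6·81)/113⌋ − ⌊(5·81)/113⌋ = ⌊486/113⌋ − ⌊405/113⌋ = 4 − 3 = 1
n=6: ⌊(7·81)/113⌋ − ⌊(6·81)/113⌋ = ⌊567/113⌋ − ⌊486/113⌋ = 5 − 4 = 1
n=7: ⌊(8·81)/113⌋ − ⌊(7·81)/113⌋ = ⌊648/113⌋ − ⌊567/113⌋ = 5 − 5 = 0
n=8: ⌊(9·81)/113⌋ − ⌊(8·81)/113⌋ = ⌊729/113⌋ − ⌊648/113⌋ = 6 − 5 = 1
n=9: ⌊(10·81)/113⌋ − ⌊(9·81)/113⌋ = ⌊810/113⌋ − ⌊729/113⌋ = 7 − 6 = 1
n=10: ⌊(11·81)/113⌋ − ⌊(10·81)/113⌋ = ⌊891/113⌋ − ⌊810/113⌋ = 7 − 7 = 0
n=11: ⌊(12·81)/113⌋ − ⌊(11·81)/113⌋ = ⌊972/113⌋ − ⌊891/113⌋ = 8 − 7 = 1
n=12: ⌊(13·81)/113⌋ − ⌊(12·81)/113⌋ = ⌊1053/113⌋ − ⌊972/113⌋ = 9 − 8 = 1
n=13: ⌊(14·81)/113⌋ − ⌊(13·81)/113⌋ = ⌊1134/113⌋ − ⌊1053/113⌋ = 10 − 9 = 1
n=14: ⌊(15·81)/113⌋ − ⌊(14·81)/113⌋ = ⌊1215/113⌋ − ⌊1134/113⌋ = 10 − 10 = 0
n=15: ⌊(16·81)/113⌋ − ⌊(15·81)/113⌋ = ⌊1296/113⌋ − ⌊1215/113⌋ = 11 − 10 = 1
n=16: ⌊(17·81)/113⌋ − ⌊(16·81)/113⌋ = ⌊1377/113⌋ − ⌊1296/113⌋ = 12 − 11 = 1
n=17: ⌊(18·81)/113⌋ − ⌊(17·81)/113⌋ = ⌊1458/113⌋ − ⌊1377/113⌋ = 12 − 12 = 0
n=18: ⌊(19·81)/113⌋ − ⌊(18·81)/113⌋ = ⌊1539/113⌋ − ⌊1458/113⌋ = 13 − 12 = 1
n=19: ⌊(20·81)/113⌋ − ⌊(19·81)/113⌋ = ⌊1620/113⌋ − ⌊1539/113⌋ = 14 − 13 = 1
n=20: ⌊(21·81)/113⌋ − ⌊(20·81)/113⌋ = ⌊1701/113⌋ − ⌊1620/113⌋ = 15 − 14 = 1
n=21: ⌊(22·81)/113⌋ − ⌊(21·81)/113⌋ = ⌊1782/113⌋ − ⌊1701/113⌋ = 15 − 15 = 0
n=22: ⌊(23·81)/113⌋ − ⌊(22·81)/113⌋ = ⌊1863/113⌋ − ⌊1782/113⌋ = 16 − 15 = 1
n=23: ⌊(24·81)/113⌋ − ⌊(23·81)/113⌋ = ⌊1944/113⌋ − ⌊1863/113⌋ = 17 − 16 = 1
n=24: ⌊(25·81)/113⌋ − ⌊(24·81)/113⌋ = ⌊2025/113⌋ − ⌊1944/113⌋ = 17 − 17 = 0
n=25: ⌊(26·81)/113⌋ − ⌊(25·81)/113⌋ = ⌊2106/113⌋ − ⌊2025/113⌋ = 18 − 17 = 1
n=26: ⌊(27·81)/113⌋ − ⌊(26·81)/113⌋ = ⌊2187/113⌋ − ⌊2106/113⌋ = 19 − 18 = 1
n=27: ⌊(28·81)/113⌋ − ⌊(27·81)/113⌋ = ⌊2268/113⌋ − ⌊2187/113⌋ = 20 − 19 = 1
n=28: ⌊(29·81)/113⌋ − ⌊(28·81)/113⌋ = ⌊2349/113⌋ − ⌊2268/113⌋ = 20 − 20 = 0
n=29: ⌊(30·81)/113⌋ − ⌊(29·81)/113⌋ = ⌊2430/113⌋ − ⌊2349/113⌋ = 21 − 20 = 1
n=30: ⌊(31·81)/113⌋ − ⌊(30·81)/113⌋ = ⌊2511/113⌋ − ⌊2430/113⌋ = 22 − 21 = 1
n=31: ⌊(32·81)/113⌋ − ⌊(31·81)/113⌋ = ⌊2592/113⌋ − ⌊2511/113⌋ = 22 − 22 = 0
n=32: ⌊(33·81)/113⌋ − ⌊(32·81)/113⌋ = ⌊2673/113⌋ − ⌊2592/113⌋ = 23 − 22 = 1
n=33: ⌊(34·81)/113⌋ − ⌊(33·81)/113⌋ = ⌊2754/113⌋ − ⌊2673/113⌋ = 24 − 23 = 1
n=34: ⌊(35·81)/113⌋ − ⌊(34·81)/113⌋ = ⌊2835/113⌋ − ⌊2754/113⌋ = 25 − 24 = 1
n=35: ⌊(36·81)/113⌋ − ⌊(35·81)/113⌋ = ⌊2916/113⌋ − ⌊2835/113⌋ = 25 − 25 = 0
n=36: ⌊(37·81)/113⌋ − ⌊(36·81)/113⌋ = ⌊2997/113⌋ − ⌊2916/113⌋ = 26 − 25 = 1
n=37: ⌊(38·81)/113⌋ − ⌊(37·81)/113⌋ = ⌊3078/113⌋ − ⌊2997/113⌋ = 27 − 26 = 1
n=38: ⌊(39·81)/113⌋ − ⌊(38·81)/113⌋ = ⌊3159/113⌋ − ⌊3078/113⌋ = 27 − 27 = 0


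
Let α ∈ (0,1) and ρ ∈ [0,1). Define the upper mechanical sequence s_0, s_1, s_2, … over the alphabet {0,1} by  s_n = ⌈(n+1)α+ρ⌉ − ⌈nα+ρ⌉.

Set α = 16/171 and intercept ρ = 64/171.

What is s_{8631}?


(n+1)α + ρ = (8632·16 + 64) / 171 = 138176/171
nα + ρ     = (8631·16 + 64) / 171 = 138160/171
⌈138176/171⌉ = 809,  ⌈138160/171⌉ = 808
s_{8631} = 809 − 808 = 1

1


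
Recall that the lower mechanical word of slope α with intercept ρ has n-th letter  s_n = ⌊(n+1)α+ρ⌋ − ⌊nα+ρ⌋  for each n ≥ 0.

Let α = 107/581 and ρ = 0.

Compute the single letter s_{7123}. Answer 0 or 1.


(n+1)α + ρ = (7124·107) / 581 = 762268/581
nα + ρ     = (7123·107) / 581 = 762161/581
⌊762268/581⌋ = 1311,  ⌊762161/581⌋ = 1311
s_{7123} = 1311 − 1311 = 0

0


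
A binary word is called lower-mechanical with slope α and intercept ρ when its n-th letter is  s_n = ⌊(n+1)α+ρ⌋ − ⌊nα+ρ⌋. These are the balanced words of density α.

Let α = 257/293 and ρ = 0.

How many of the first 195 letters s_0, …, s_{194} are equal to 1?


171

#1s = Σ_{n=0}^{194} s_n = Σ_{n=0}^{194} (⌊(n+1)α+ρ⌋ − ⌊nα+ρ⌋)
the sum telescopes: every ⌊nα+ρ⌋ with 0 < n < 195 appears once with + and once with −, leaving ⌊195α+ρ⌋ − ⌊0·α+ρ⌋
195α + ρ = (195·257) / 293 = 50115/293
ρ = 0/293
⌊50115/293⌋ = 171,  ⌊0/293⌋ = 0
#1s = 171 − 0 = 171


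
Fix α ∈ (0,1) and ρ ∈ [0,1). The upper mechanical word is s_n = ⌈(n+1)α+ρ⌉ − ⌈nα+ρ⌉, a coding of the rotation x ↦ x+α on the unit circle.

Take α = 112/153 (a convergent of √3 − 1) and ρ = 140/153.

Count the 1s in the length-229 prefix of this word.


168

#1s = Σ_{n=0}^{228} s_n = Σ_{n=0}^{228} (⌈(n+1)α+ρ⌉ − ⌈nα+ρ⌉)
the sum telescopes: every ⌈nα+ρ⌉ with 0 < n < 229 appears once with + and once with −, leaving ⌈229α+ρ⌉ − ⌈0·α+ρ⌉
229α + ρ = (229·112 + 140) / 153 = 25788/153
ρ = 140/153
⌈25788/153⌉ = 169,  ⌈140/153⌉ = 1
#1s = 169 − 1 = 168


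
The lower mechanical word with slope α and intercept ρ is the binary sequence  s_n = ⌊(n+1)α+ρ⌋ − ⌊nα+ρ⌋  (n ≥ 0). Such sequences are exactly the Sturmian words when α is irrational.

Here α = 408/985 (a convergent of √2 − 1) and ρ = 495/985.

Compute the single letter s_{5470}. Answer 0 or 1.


(n+1)α + ρ = (5471·408 + 495) / 985 = 2232663/985
nα + ρ     = (5470·408 + 495) / 985 = 2232255/985
⌊2232663/985⌋ = 2266,  ⌊2232255/985⌋ = 2266
s_{5470} = 2266 − 2266 = 0

0


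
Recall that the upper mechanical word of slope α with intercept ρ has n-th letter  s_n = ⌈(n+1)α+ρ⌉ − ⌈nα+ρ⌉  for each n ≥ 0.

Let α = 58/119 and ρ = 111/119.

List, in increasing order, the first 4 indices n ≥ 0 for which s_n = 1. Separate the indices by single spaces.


0 2 4 6

n=0: ⌈169/119⌉−⌈111/119⌉ = 2−1 = 1  ← one
n=1: ⌈227/119⌉−⌈169/119⌉ = 2−2 = 0
n=2: ⌈285/119⌉−⌈227/119⌉ = 3−2 = 1  ← one
n=3: ⌈343/119⌉−⌈285/119⌉ = 3−3 = 0
n=4: ⌈401/119⌉−⌈343/119⌉ = 4−3 = 1  ← one
n=5: ⌈459/119⌉−⌈401/119⌉ = 4−4 = 0
n=6: ⌈517/119⌉−⌈459/119⌉ = 5−4 = 1  ← one
positions of the first 4 ones: 0 2 4 6


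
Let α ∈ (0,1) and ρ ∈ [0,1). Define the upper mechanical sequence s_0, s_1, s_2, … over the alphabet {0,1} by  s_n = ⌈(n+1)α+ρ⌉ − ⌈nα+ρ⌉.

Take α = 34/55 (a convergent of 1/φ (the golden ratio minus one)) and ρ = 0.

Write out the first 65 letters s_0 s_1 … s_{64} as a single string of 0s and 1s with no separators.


n=0: ⌈(1·34)/55⌉ − ⌈(0·34)/55⌉ = ⌈34/55⌉ − ⌈0/55⌉ = 1 − 0 = 1
n=1: ⌈(2·34)/55⌉ − ⌈(1·34)/55⌉ = ⌈68/55⌉ − ⌈34/55⌉ = 2 − 1 = 1
n=2: ⌈(3·34)/55⌉ − ⌈(2·34)/55⌉ = ⌈102/55⌉ − ⌈68/55⌉ = 2 − 2 = 0
n=3: ⌈(4·34)/55⌉ − ⌈(3·34)/55⌉ = ⌈136/55⌉ − ⌈102/55⌉ = 3 − 2 = 1
n=4: ⌈(5·34)/55⌉ − ⌈(4·34)/55⌉ = ⌈170/55⌉ − ⌈136/55⌉ = 4 − 3 = 1
n=5: ⌈(6·34)/55⌉ − ⌈(5·34)/55⌉ = ⌈204/55⌉ − ⌈170/55⌉ = 4 − 4 = 0
n=6: ⌈(7·34)/55⌉ − ⌈(6·34)/55⌉ = ⌈238/55⌉ − ⌈204/55⌉ = 5 − 4 = 1
n=7: ⌈(8·34)/55⌉ − ⌈(7·34)/55⌉ = ⌈272/55⌉ − ⌈238/55⌉ = 5 − 5 = 0
n=8: ⌈(9·34)/55⌉ − ⌈(8·34)/55⌉ = ⌈306/55⌉ − ⌈272/55⌉ = 6 − 5 = 1
n=9: ⌈(10·34)/55⌉ − ⌈(9·34)/55⌉ = ⌈340/55⌉ − ⌈306/55⌉ = 7 − 6 = 1
n=10: ⌈(11·34)/55⌉ − ⌈(10·34)/55⌉ = ⌈374/55⌉ − ⌈340/55⌉ = 7 − 7 = 0
n=11: ⌈(12·34)/55⌉ − ⌈(11·34)/55⌉ = ⌈408/55⌉ − ⌈374/55⌉ = 8 − 7 = 1
n=12: ⌈(13·34)/55⌉ − ⌈(12·34)/55⌉ = ⌈442/55⌉ − ⌈408/55⌉ = 9 − 8 = 1
n=13: ⌈(14·34)/55⌉ − ⌈(13·34)/55⌉ = ⌈476/55⌉ − ⌈442/55⌉ = 9 − 9 = 0
n=14: ⌈(15·34)/55⌉ − ⌈(14·34)/55⌉ = ⌈510/55⌉ − ⌈476/55⌉ = 10 − 9 = 1
n=15: ⌈(16·34)/55⌉ − ⌈(15·34)/55⌉ = ⌈544/55⌉ − ⌈510/55⌉ = 10 − 10 = 0
n=16: ⌈(17·34)/55⌉ − ⌈(16·34)/55⌉ = ⌈578/55⌉ − ⌈544/55⌉ = 11 − 10 = 1
n=17: ⌈(18·34)/55⌉ − ⌈(17·34)/55⌉ = ⌈612/55⌉ − ⌈578/55⌉ = 12 − 11 = 1
n=18: ⌈(19·34)/55⌉ − ⌈(18·34)/55⌉ = ⌈646/55⌉ − ⌈612/55⌉ = 12 − 12 = 0
n=19: ⌈(20·34)/55⌉ − ⌈(19·34)/55⌉ = ⌈680/55⌉ − ⌈646/55⌉ = 13 − 12 = 1
n=20: ⌈(21·34)/55⌉ − ⌈(20·34)/55⌉ = ⌈714/55⌉ − ⌈680/55⌉ = 13 − 13 = 0
n=21: ⌈(22·34)/55⌉ − ⌈(21·34)/55⌉ = ⌈748/55⌉ − ⌈714/55⌉ = 14 − 13 = 1
n=22: ⌈(23·34)/55⌉ − ⌈(22·34)/55⌉ = ⌈782/55⌉ − ⌈748/55⌉ = 15 − 14 = 1
n=23: ⌈(24·34)/55⌉ − ⌈(23·34)/55⌉ = ⌈816/55⌉ − ⌈782/55⌉ = 15 − 15 = 0
n=24: ⌈(25·34)/55⌉ − ⌈(24·34)/55⌉ = ⌈850/55⌉ − ⌈816/55⌉ = 16 − 15 = 1
n=25: ⌈(26·34)/55⌉ − ⌈(25·34)/55⌉ = ⌈884/55⌉ − ⌈850/55⌉ = 17 − 16 = 1
n=26: ⌈(27·34)/55⌉ − ⌈(26·34)/55⌉ = ⌈918/55⌉ − ⌈884/55⌉ = 17 − 17 = 0
n=27: ⌈(28·34)/55⌉ − ⌈(27·34)/55⌉ = ⌈952/55⌉ − ⌈918/55⌉ = 18 − 17 = 1
n=28: ⌈(29·34)/55⌉ − ⌈(28·34)/55⌉ = ⌈986/55⌉ − ⌈952/55⌉ = 18 − 18 = 0
n=29: ⌈(30·34)/55⌉ − ⌈(29·34)/55⌉ = ⌈1020/55⌉ − ⌈986/55⌉ = 19 − 18 = 1
n=30: ⌈(31·34)/55⌉ − ⌈(30·34)/55⌉ = ⌈1054/55⌉ − ⌈1020/55⌉ = 20 − 19 = 1
n=31: ⌈(32·34)/55⌉ − ⌈(31·34)/55⌉ = ⌈1088/55⌉ − ⌈1054/55⌉ = 20 − 20 = 0
n=32: ⌈(33·34)/55⌉ − ⌈(32·34)/55⌉ = ⌈1122/55⌉ − ⌈1088/55⌉ = 21 − 20 = 1
n=33: ⌈(34·34)/55⌉ − ⌈(33·34)/55⌉ = ⌈1156/55⌉ − ⌈1122/55⌉ = 22 − 21 = 1
n=34: ⌈(35·34)/55⌉ − ⌈(34·34)/55⌉ = ⌈1190/55⌉ − ⌈1156/55⌉ = 22 − 22 = 0
n=35: ⌈(36·34)/55⌉ − ⌈(35·34)/55⌉ = ⌈1224/55⌉ − ⌈1190/55⌉ = 23 − 22 = 1
n=36: ⌈(37·34)/55⌉ − ⌈(36·34)/55⌉ = ⌈1258/55⌉ − ⌈1224/55⌉ = 23 − 23 = 0
n=37: ⌈(38·34)/55⌉ − ⌈(37·34)/55⌉ = ⌈1292/55⌉ − ⌈1258/55⌉ = 24 − 23 = 1
n=38: ⌈(39·34)/55⌉ − ⌈(38·34)/55⌉ = ⌈1326/55⌉ − ⌈1292/55⌉ = 25 − 24 = 1
n=39: ⌈(40·34)/55⌉ − ⌈(39·34)/55⌉ = ⌈1360/55⌉ − ⌈1326/55⌉ = 25 − 25 = 0
n=40: ⌈(41·34)/55⌉ − ⌈(40·34)/55⌉ = ⌈1394/55⌉ − ⌈1360/55⌉ = 26 − 25 = 1
n=41: ⌈(42·34)/55⌉ − ⌈(41·34)/55⌉ = ⌈1428/55⌉ − ⌈1394/55⌉ = 26 − 26 = 0
n=42: ⌈(43·34)/55⌉ − ⌈(42·34)/55⌉ = ⌈1462/55⌉ − ⌈1428/55⌉ = 27 − 26 = 1
n=43: ⌈(44·34)/55⌉ − ⌈(43·34)/55⌉ = ⌈1496/55⌉ − ⌈1462/55⌉ = 28 − 27 = 1
n=44: ⌈(45·34)/55⌉ − ⌈(44·34)/55⌉ = ⌈1530/55⌉ − ⌈1496/55⌉ = 28 − 28 = 0
n=45: ⌈(46·34)/55⌉ − ⌈(45·34)/55⌉ = ⌈1564/55⌉ − ⌈1530/55⌉ = 29 − 28 = 1
n=46: ⌈(47·34)/55⌉ − ⌈(46·34)/55⌉ = ⌈1598/55⌉ − ⌈1564/55⌉ = 30 − 29 = 1
n=47: ⌈(48·34)/55⌉ − ⌈(47·34)/55⌉ = ⌈1632/55⌉ − ⌈1598/55⌉ = 30 − 30 = 0
n=48: ⌈(49·34)/55⌉ − ⌈(48·34)/55⌉ = ⌈1666/55⌉ − ⌈1632/55⌉ = 31 − 30 = 1
n=49: ⌈(50·34)/55⌉ − ⌈(49·34)/55⌉ = ⌈1700/55⌉ − ⌈1666/55⌉ = 31 − 31 = 0
n=50: ⌈(51·34)/55⌉ − ⌈(50·34)/55⌉ = ⌈1734/55⌉ − ⌈1700/55⌉ = 32 − 31 = 1
n=51: ⌈(52·34)/55⌉ − ⌈(51·34)/55⌉ = ⌈1768/55⌉ − ⌈1734/55⌉ = 33 − 32 = 1
n=52: ⌈(53·34)/55⌉ − ⌈(52·34)/55⌉ = ⌈1802/55⌉ − ⌈1768/55⌉ = 33 − 33 = 0
n=53: ⌈(54·34)/55⌉ − ⌈(53·34)/55⌉ = ⌈1836/55⌉ − ⌈1802/55⌉ = 34 − 33 = 1
n=54: ⌈(55·34)/55⌉ − ⌈(54·34)/55⌉ = ⌈1870/55⌉ − ⌈1836/55⌉ = 34 − 34 = 0
n=55: ⌈(56·34)/55⌉ − ⌈(55·34)/55⌉ = ⌈1904/55⌉ − ⌈1870/55⌉ = 35 − 34 = 1
n=56: ⌈(57·34)/55⌉ − ⌈(56·34)/55⌉ = ⌈1938/55⌉ − ⌈1904/55⌉ = 36 − 35 = 1
n=57: ⌈(58·34)/55⌉ − ⌈(57·34)/55⌉ = ⌈1972/55⌉ − ⌈1938/55⌉ = 36 − 36 = 0
n=58: ⌈(59·34)/55⌉ − ⌈(58·34)/55⌉ = ⌈2006/55⌉ − ⌈1972/55⌉ = 37 − 36 = 1
n=59: ⌈(60·34)/55⌉ − ⌈(59·34)/55⌉ = ⌈2040/55⌉ − ⌈2006/55⌉ = 38 − 37 = 1
n=60: ⌈(61·34)/55⌉ − ⌈(60·34)/55⌉ = ⌈2074/55⌉ − ⌈2040/55⌉ = 38 − 38 = 0
n=61: ⌈(62·34)/55⌉ − ⌈(61·34)/55⌉ = ⌈2108/55⌉ − ⌈2074/55⌉ = 39 − 38 = 1
n=62: ⌈(63·34)/55⌉ − ⌈(62·34)/55⌉ = ⌈2142/55⌉ − ⌈2108/55⌉ = 39 − 39 = 0
n=63: ⌈(64·34)/55⌉ − ⌈(63·34)/55⌉ = ⌈2176/55⌉ − ⌈2142/55⌉ = 40 − 39 = 1
n=64: ⌈(65·34)/55⌉ − ⌈(64·34)/55⌉ = ⌈2210/55⌉ − ⌈2176/55⌉ = 41 − 40 = 1

11011010110110101101011011010110110101101011011010110101101101011


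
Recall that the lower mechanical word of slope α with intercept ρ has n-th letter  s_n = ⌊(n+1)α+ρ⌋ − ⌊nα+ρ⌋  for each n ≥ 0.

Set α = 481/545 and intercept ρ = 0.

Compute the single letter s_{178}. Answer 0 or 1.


(n+1)α + ρ = (179·481) / 545 = 86099/545
nα + ρ     = (178·481) / 545 = 85618/545
⌊86099/545⌋ = 157,  ⌊85618/545⌋ = 157
s_{178} = 157 − 157 = 0

0


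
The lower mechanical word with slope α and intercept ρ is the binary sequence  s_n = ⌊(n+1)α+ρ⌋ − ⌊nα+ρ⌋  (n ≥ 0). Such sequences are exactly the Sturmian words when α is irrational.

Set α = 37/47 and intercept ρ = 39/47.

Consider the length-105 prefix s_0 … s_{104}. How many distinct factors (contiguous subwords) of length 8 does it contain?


9

t_n = ⌊(n·37+39)/47⌋ for n = 0 … 105:
  n=0…9: ⌊39/47⌋=0 ⌊76/47⌋=1 ⌊113/47⌋=2 ⌊150/47⌋=3 ⌊187/47⌋=3 ⌊224/47⌋=4 ⌊261/47⌋=5 ⌊298/47⌋=6 ⌊335/47⌋=7 ⌊372/47⌋=7
  n=10…19: ⌊409/47⌋=8 ⌊446/47⌋=9 ⌊483/47⌋=10 ⌊520/47⌋=11 ⌊557/47⌋=11 ⌊594/47⌋=12 ⌊631/47⌋=13 ⌊668/47⌋=14 ⌊705/47⌋=15 ⌊742/47⌋=15
  n=20…29: ⌊779/47⌋=16 ⌊816/47⌋=17 ⌊853/47⌋=18 ⌊890/47⌋=18 ⌊927/47⌋=19 ⌊964/47⌋=20 ⌊1001/47⌋=21 ⌊1038/47⌋=22 ⌊1075/47⌋=22 ⌊1112/47⌋=23
  n=30…39: ⌊1149/47⌋=24 ⌊1186/47⌋=25 ⌊1223/47⌋=26 ⌊1260/47⌋=26 ⌊1297/47⌋=27 ⌊1334/47⌋=28 ⌊1371/47⌋=29 ⌊1408/47⌋=29 ⌊1445/47⌋=30 ⌊1482/47⌋=31
  n=40…49: ⌊1519/47⌋=32 ⌊1556/47⌋=33 ⌊1593/47⌋=33 ⌊1630/47⌋=34 ⌊1667/47⌋=35 ⌊1704/47⌋=36 ⌊1741/47⌋=37 ⌊1778/47⌋=37 ⌊1815/47⌋=38 ⌊1852/47⌋=39
  n=50…59: ⌊1889/47⌋=40 ⌊1926/47⌋=40 ⌊1963/47⌋=41 ⌊2000/47⌋=42 ⌊2037/47⌋=43 ⌊2074/47⌋=44 ⌊2111/47⌋=44 ⌊2148/47⌋=45 ⌊2185/47⌋=46 ⌊2222/47⌋=47
  n=60…69: ⌊2259/47⌋=48 ⌊2296/47⌋=48 ⌊2333/47⌋=49 ⌊2370/47⌋=50 ⌊2407/47⌋=51 ⌊2444/47⌋=52 ⌊2481/47⌋=52 ⌊2518/47⌋=53 ⌊2555/47⌋=54 ⌊2592/47⌋=55
  n=70…79: ⌊2629/47⌋=55 ⌊2666/47⌋=56 ⌊2703/47⌋=57 ⌊2740/47⌋=58 ⌊2777/47⌋=59 ⌊2814/47⌋=59 ⌊2851/47⌋=60 ⌊2888/47⌋=61 ⌊2925/47⌋=62 ⌊2962/47⌋=63
  n=80…89: ⌊2999/47⌋=63 ⌊3036/47⌋=64 ⌊3073/47⌋=65 ⌊3110/47⌋=66 ⌊3147/47⌋=66 ⌊3184/47⌋=67 ⌊3221/47⌋=68 ⌊3258/47⌋=69 ⌊3295/47⌋=70 ⌊3332/47⌋=70
  n=90…99: ⌊3369/47⌋=71 ⌊3406/47⌋=72 ⌊3443/47⌋=73 ⌊3480/47⌋=74 ⌊3517/47⌋=74 ⌊3554/47⌋=75 ⌊3591/47⌋=76 ⌊3628/47⌋=77 ⌊3665/47⌋=77 ⌊3702/47⌋=78
  n=100…105: ⌊3739/47⌋=79 ⌊3776/47⌋=80 ⌊3813/47⌋=81 ⌊3850/47⌋=81 ⌊3887/47⌋=82 ⌊3924/47⌋=83
s_n = t_(n+1) − t_n for n = 0 … 104 gives
prefix = 111011110111101111011101111011110111011110111101110111101111011110111011110111101110111101111011101111011
slide a length-8 window over [0..7] … [97..104] (98 windows); first occurrence of each distinct factor:
  [  0..  7] 11101111
  [  1..  8] 11011110
  [  2..  9] 10111101
  [  3.. 10] 01111011
  [  4.. 11] 11110111
  [ 15.. 22] 11101110
  [ 16.. 23] 11011101
  [ 17.. 24] 10111011
  [ 18.. 25] 01110111
  (the other 89 windows repeat one of these)
distinct factors: {01110111, 01111011, 10111011, 10111101, 11011101, 11011110, 11101110, 11101111, 11110111}
count = 9  (Sturmian bound for length 8 is 9)


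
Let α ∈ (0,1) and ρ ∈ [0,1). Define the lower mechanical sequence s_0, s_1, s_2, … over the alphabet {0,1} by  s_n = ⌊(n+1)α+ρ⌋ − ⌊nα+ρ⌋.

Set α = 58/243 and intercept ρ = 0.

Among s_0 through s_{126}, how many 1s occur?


#1s = Σ_{n=0}^{126} s_n = Σ_{n=0}^{126} (⌊(n+1)α+ρ⌋ − ⌊nα+ρ⌋)
the sum telescopes: every ⌊nα+ρ⌋ with 0 < n < 127 appears once with + and once with −, leaving ⌊127α+ρ⌋ − ⌊0·α+ρ⌋
127α + ρ = (127·58) / 243 = 7366/243
ρ = 0/243
⌊7366/243⌋ = 30,  ⌊0/243⌋ = 0
#1s = 30 − 0 = 30

30


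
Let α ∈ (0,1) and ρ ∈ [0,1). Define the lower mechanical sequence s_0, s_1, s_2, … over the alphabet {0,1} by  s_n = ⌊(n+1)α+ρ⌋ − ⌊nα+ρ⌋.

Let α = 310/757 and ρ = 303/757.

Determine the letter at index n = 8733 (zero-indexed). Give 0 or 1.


(n+1)α + ρ = (8734·310 + 303) / 757 = 2707843/757
nα + ρ     = (8733·310 + 303) / 757 = 2707533/757
⌊2707843/757⌋ = 3577,  ⌊2707533/757⌋ = 3576
s_{8733} = 3577 − 3576 = 1

1


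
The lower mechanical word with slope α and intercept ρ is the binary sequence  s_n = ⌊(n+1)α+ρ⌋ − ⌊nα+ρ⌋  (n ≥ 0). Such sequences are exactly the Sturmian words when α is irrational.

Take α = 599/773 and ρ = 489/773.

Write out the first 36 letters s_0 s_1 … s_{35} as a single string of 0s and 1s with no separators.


110111101110111101110111101110111011

n=0: ⌊(1·599+489)/773⌋ − ⌊(0·599+489)/773⌋ = ⌊1088/773⌋ − ⌊489/773⌋ = 1 − 0 = 1
n=1: ⌊(2·599+489)/773⌋ − ⌊(1·599+489)/773⌋ = ⌊1687/773⌋ − ⌊1088/773⌋ = 2 − 1 = 1
n=2: ⌊(3·599+489)/773⌋ − ⌊(2·599+489)/773⌋ = ⌊2286/773⌋ − ⌊1687/773⌋ = 2 − 2 = 0
n=3: ⌊(4·599+489)/773⌋ − ⌊(3·599+489)/773⌋ = ⌊2885/773⌋ − ⌊2286/773⌋ = 3 − 2 = 1
n=4: ⌊(5·599+489)/773⌋ − ⌊(4·599+489)/773⌋ = ⌊3484/773⌋ − ⌊2885/773⌋ = 4 − 3 = 1
n=5: ⌊(6·599+489)/773⌋ − ⌊(5·599+489)/773⌋ = ⌊4083/773⌋ − ⌊3484/773⌋ = 5 − 4 = 1
n=6: ⌊(7·599+489)/773⌋ − ⌊(6·599+489)/773⌋ = ⌊4682/773⌋ − ⌊4083/773⌋ = 6 − 5 = 1
n=7: ⌊(8·599+489)/773⌋ − ⌊(7·599+489)/773⌋ = ⌊5281/773⌋ − ⌊4682/773⌋ = 6 − 6 = 0
n=8: ⌊(9·599+489)/773⌋ − ⌊(8·599+489)/773⌋ = ⌊5880/773⌋ − ⌊5281/773⌋ = 7 − 6 = 1
n=9: ⌊(10·599+489)/773⌋ − ⌊(9·599+489)/773⌋ = ⌊6479/773⌋ − ⌊5880/773⌋ = 8 − 7 = 1
n=10: ⌊(11·599+489)/773⌋ − ⌊(10·599+489)/773⌋ = ⌊7078/773⌋ − ⌊6479/773⌋ = 9 − 8 = 1
n=11: ⌊(12·599+489)/773⌋ − ⌊(11·599+489)/773⌋ = ⌊7677/773⌋ − ⌊7078/773⌋ = 9 − 9 = 0
n=12: ⌊(13·599+489)/773⌋ − ⌊(12·599+489)/773⌋ = ⌊8276/773⌋ − ⌊7677/773⌋ = 10 − 9 = 1
n=13: ⌊(14·599+489)/773⌋ − ⌊(13·599+489)/773⌋ = ⌊8875/773⌋ − ⌊8276/773⌋ = 11 − 10 = 1
n=14: ⌊(15·599+489)/773⌋ − ⌊(14·599+489)/773⌋ = ⌊9474/773⌋ − ⌊8875/773⌋ = 12 − 11 = 1
n=15: ⌊(16·599+489)/773⌋ − ⌊(15·599+489)/773⌋ = ⌊10073/773⌋ − ⌊9474/773⌋ = 13 − 12 = 1
n=16: ⌊(17·599+489)/773⌋ − ⌊(16·599+489)/773⌋ = ⌊10672/773⌋ − ⌊10073/773⌋ = 13 − 13 = 0
n=17: ⌊(18·599+489)/773⌋ − ⌊(17·599+489)/773⌋ = ⌊11271/773⌋ − ⌊10672/773⌋ = 14 − 13 = 1
n=18: ⌊(19·599+489)/773⌋ − ⌊(18·599+489)/773⌋ = ⌊11870/773⌋ − ⌊11271/773⌋ = 15 − 14 = 1
n=19: ⌊(20·599+489)/773⌋ − ⌊(19·599+489)/773⌋ = ⌊12469/773⌋ − ⌊11870/773⌋ = 16 − 15 = 1
n=20: ⌊(21·599+489)/773⌋ − ⌊(20·599+489)/773⌋ = ⌊13068/773⌋ − ⌊12469/773⌋ = 16 − 16 = 0
n=21: ⌊(22·599+489)/773⌋ − ⌊(21·599+489)/773⌋ = ⌊13667/773⌋ − ⌊13068/773⌋ = 17 − 16 = 1
n=22: ⌊(23·599+489)/773⌋ − ⌊(22·599+489)/773⌋ = ⌊14266/773⌋ − ⌊13667/773⌋ = 18 − 17 = 1
n=23: ⌊(24·599+489)/773⌋ − ⌊(23·599+489)/773⌋ = ⌊14865/773⌋ − ⌊14266/773⌋ = 19 − 18 = 1
n=24: ⌊(25·599+489)/773⌋ − ⌊(24·599+489)/773⌋ = ⌊15464/773⌋ − ⌊14865/773⌋ = 20 − 19 = 1
n=25: ⌊(26·599+489)/773⌋ − ⌊(25·599+489)/773⌋ = ⌊16063/773⌋ − ⌊15464/773⌋ = 20 − 20 = 0
n=26: ⌊(27·599+489)/773⌋ − ⌊(26·599+489)/773⌋ = ⌊16662/773⌋ − ⌊16063/773⌋ = 21 − 20 = 1
n=27: ⌊(28·599+489)/773⌋ − ⌊(27·599+489)/773⌋ = ⌊17261/773⌋ − ⌊16662/773⌋ = 22 − 21 = 1
n=28: ⌊(29·599+489)/773⌋ − ⌊(28·599+489)/773⌋ = ⌊17860/773⌋ − ⌊17261/773⌋ = 23 − 22 = 1
n=29: ⌊(30·599+489)/773⌋ − ⌊(29·599+489)/773⌋ = ⌊18459/773⌋ − ⌊17860/773⌋ = 23 − 23 = 0
n=30: ⌊(31·599+489)/773⌋ − ⌊(30·599+489)/773⌋ = ⌊19058/773⌋ − ⌊18459/773⌋ = 24 − 23 = 1
n=31: ⌊(32·599+489)/773⌋ − ⌊(31·599+489)/773⌋ = ⌊19657/773⌋ − ⌊19058/773⌋ = 25 − 24 = 1
n=32: ⌊(33·599+489)/773⌋ − ⌊(32·599+489)/773⌋ = ⌊20256/773⌋ − ⌊19657/773⌋ = 26 − 25 = 1
n=33: ⌊(34·599+489)/773⌋ − ⌊(33·599+489)/773⌋ = ⌊20855/773⌋ − ⌊20256/773⌋ = 26 − 26 = 0
n=34: ⌊(35·599+489)/773⌋ − ⌊(34·599+489)/773⌋ = ⌊21454/773⌋ − ⌊20855/773⌋ = 27 − 26 = 1
n=35: ⌊(36·599+489)/773⌋ − ⌊(35·599+489)/773⌋ = ⌊22053/773⌋ − ⌊21454/773⌋ = 28 − 27 = 1


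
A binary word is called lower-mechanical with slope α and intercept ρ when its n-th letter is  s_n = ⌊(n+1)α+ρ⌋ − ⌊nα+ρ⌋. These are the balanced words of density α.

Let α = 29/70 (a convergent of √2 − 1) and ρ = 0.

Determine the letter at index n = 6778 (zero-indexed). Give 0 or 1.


0

(n+1)α + ρ = (6779·29) / 70 = 196591/70
nα + ρ     = (6778·29) / 70 = 196562/70
⌊196591/70⌋ = 2808,  ⌊196562/70⌋ = 2808
s_{6778} = 2808 − 2808 = 0


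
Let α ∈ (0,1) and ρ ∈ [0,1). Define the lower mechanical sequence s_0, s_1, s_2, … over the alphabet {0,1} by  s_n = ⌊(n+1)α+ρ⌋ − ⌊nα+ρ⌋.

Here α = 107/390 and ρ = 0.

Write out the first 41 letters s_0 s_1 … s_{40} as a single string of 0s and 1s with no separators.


00010001001000100010010001000100100010001

n=0: ⌊(1·107)/390⌋ − ⌊(0·107)/390⌋ = ⌊107/390⌋ − ⌊0/390⌋ = 0 − 0 = 0
n=1: ⌊(2·107)/390⌋ − ⌊(1·107)/390⌋ = ⌊214/390⌋ − ⌊107/390⌋ = 0 − 0 = 0
n=2: ⌊(3·107)/390⌋ − ⌊(2·107)/390⌋ = ⌊321/390⌋ − ⌊214/390⌋ = 0 − 0 = 0
n=3: ⌊(4·107)/390⌋ − ⌊(3·107)/390⌋ = ⌊428/390⌋ − ⌊321/390⌋ = 1 − 0 = 1
n=4: ⌊(5·107)/390⌋ − ⌊(4·107)/390⌋ = ⌊535/390⌋ − ⌊428/390⌋ = 1 − 1 = 0
n=5: ⌊(6·107)/390⌋ − ⌊(5·107)/390⌋ = ⌊642/390⌋ − ⌊535/390⌋ = 1 − 1 = 0
n=6: ⌊(7·107)/390⌋ − ⌊(6·107)/390⌋ = ⌊749/390⌋ − ⌊642/390⌋ = 1 − 1 = 0
n=7: ⌊(8·107)/390⌋ − ⌊(7·107)/390⌋ = ⌊856/390⌋ − ⌊749/390⌋ = 2 − 1 = 1
n=8: ⌊(9·107)/390⌋ − ⌊(8·107)/390⌋ = ⌊963/390⌋ − ⌊856/390⌋ = 2 − 2 = 0
n=9: ⌊(10·107)/390⌋ − ⌊(9·107)/390⌋ = ⌊1070/390⌋ − ⌊963/390⌋ = 2 − 2 = 0
n=10: ⌊(11·107)/390⌋ − ⌊(10·107)/390⌋ = ⌊1177/390⌋ − ⌊1070/390⌋ = 3 − 2 = 1
n=11: ⌊(12·107)/390⌋ − ⌊(11·107)/390⌋ = ⌊1284/390⌋ − ⌊1177/390⌋ = 3 − 3 = 0
n=12: ⌊(13·107)/390⌋ − ⌊(12·107)/390⌋ = ⌊1391/390⌋ − ⌊1284/390⌋ = 3 − 3 = 0
n=13: ⌊(14·107)/390⌋ − ⌊(13·107)/390⌋ = ⌊1498/390⌋ − ⌊1391/390⌋ = 3 − 3 = 0
n=14: ⌊(15·107)/390⌋ − ⌊(14·107)/390⌋ = ⌊1605/390⌋ − ⌊1498/390⌋ = 4 − 3 = 1
n=15: ⌊(16·107)/390⌋ − ⌊(15·107)/390⌋ = ⌊1712/390⌋ − ⌊1605/390⌋ = 4 − 4 = 0
n=16: ⌊(17·107)/390⌋ − ⌊(16·107)/390⌋ = ⌊1819/390⌋ − ⌊1712/390⌋ = 4 − 4 = 0
n=17: ⌊(18·107)/390⌋ − ⌊(17·107)/390⌋ = ⌊1926/390⌋ − ⌊1819/390⌋ = 4 − 4 = 0
n=18: ⌊(19·107)/390⌋ − ⌊(18·107)/390⌋ = ⌊2033/390⌋ − ⌊1926/390⌋ = 5 − 4 = 1
n=19: ⌊(20·107)/390⌋ − ⌊(19·107)/390⌋ = ⌊2140/390⌋ − ⌊2033/390⌋ = 5 − 5 = 0
n=20: ⌊(21·107)/390⌋ − ⌊(20·107)/390⌋ = ⌊2247/390⌋ − ⌊2140/390⌋ = 5 − 5 = 0
n=21: ⌊(22·107)/390⌋ − ⌊(21·107)/390⌋ = ⌊2354/390⌋ − ⌊2247/390⌋ = 6 − 5 = 1
n=22: ⌊(23·107)/390⌋ − ⌊(22·107)/390⌋ = ⌊2461/390⌋ − ⌊2354/390⌋ = 6 − 6 = 0
n=23: ⌊(24·107)/390⌋ − ⌊(23·107)/390⌋ = ⌊2568/390⌋ − ⌊2461/390⌋ = 6 − 6 = 0
n=24: ⌊(25·107)/390⌋ − ⌊(24·107)/390⌋ = ⌊2675/390⌋ − ⌊2568/390⌋ = 6 − 6 = 0
n=25: ⌊(26·107)/390⌋ − ⌊(25·107)/390⌋ = ⌊2782/390⌋ − ⌊2675/390⌋ = 7 − 6 = 1
n=26: ⌊(27·107)/390⌋ − ⌊(26·107)/390⌋ = ⌊2889/390⌋ − ⌊2782/390⌋ = 7 − 7 = 0
n=27: ⌊(28·107)/390⌋ − ⌊(27·107)/390⌋ = ⌊2996/390⌋ − ⌊2889/390⌋ = 7 − 7 = 0
n=28: ⌊(29·107)/390⌋ − ⌊(28·107)/390⌋ = ⌊3103/390⌋ − ⌊2996/390⌋ = 7 − 7 = 0
n=29: ⌊(30·107)/390⌋ − ⌊(29·107)/390⌋ = ⌊3210/390⌋ − ⌊3103/390⌋ = 8 − 7 = 1
n=30: ⌊(31·107)/390⌋ − ⌊(30·107)/390⌋ = ⌊3317/390⌋ − ⌊3210/390⌋ = 8 − 8 = 0
n=31: ⌊(32·107)/390⌋ − ⌊(31·107)/390⌋ = ⌊3424/390⌋ − ⌊3317/390⌋ = 8 − 8 = 0
n=32: ⌊(33·107)/390⌋ − ⌊(32·107)/390⌋ = ⌊3531/390⌋ − ⌊3424/390⌋ = 9 − 8 = 1
n=33: ⌊(34·107)/390⌋ − ⌊(33·107)/390⌋ = ⌊3638/390⌋ − ⌊3531/390⌋ = 9 − 9 = 0
n=34: ⌊(35·107)/390⌋ − ⌊(34·107)/390⌋ = ⌊3745/390⌋ − ⌊3638/390⌋ = 9 − 9 = 0
n=35: ⌊(36·107)/390⌋ − ⌊(35·107)/390⌋ = ⌊3852/390⌋ − ⌊3745/390⌋ = 9 − 9 = 0
n=36: ⌊(37·107)/390⌋ − ⌊(36·107)/390⌋ = ⌊3959/390⌋ − ⌊3852/390⌋ = 10 − 9 = 1
n=37: ⌊(38·107)/390⌋ − ⌊(37·107)/390⌋ = ⌊4066/390⌋ − ⌊3959/390⌋ = 10 − 10 = 0
n=38: ⌊(39·107)/390⌋ − ⌊(38·107)/390⌋ = ⌊4173/390⌋ − ⌊4066/390⌋ = 10 − 10 = 0
n=39: ⌊(40·107)/390⌋ − ⌊(39·107)/390⌋ = ⌊4280/390⌋ − ⌊4173/390⌋ = 10 − 10 = 0
n=40: ⌊(41·107)/390⌋ − ⌊(40·107)/390⌋ = ⌊4387/390⌋ − ⌊4280/390⌋ = 11 − 10 = 1


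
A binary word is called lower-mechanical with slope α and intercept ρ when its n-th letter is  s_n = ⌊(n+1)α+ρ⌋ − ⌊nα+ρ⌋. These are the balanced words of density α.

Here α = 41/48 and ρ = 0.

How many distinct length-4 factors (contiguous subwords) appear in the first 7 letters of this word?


3

t_n = ⌊(n·41)/48⌋ for n = 0 … 7:
  n=0…7: ⌊0/48⌋=0 ⌊41/48⌋=0 ⌊82/48⌋=1 ⌊123/48⌋=2 ⌊164/48⌋=3 ⌊205/48⌋=4 ⌊246/48⌋=5 ⌊287/48⌋=5
s_n = t_(n+1) − t_n for n = 0 … 6 gives
prefix = 0111110
slide a length-4 window over [0..3] … [3..6] (4 windows); first occurrence of each distinct factor:
  [  0..  3] 0111
  [  1..  4] 1111
  [  3..  6] 1110
  (the other 1 window repeats one of these)
distinct factors: {0111, 1110, 1111}
count = 3  (Sturmian bound for length 4 is 5)


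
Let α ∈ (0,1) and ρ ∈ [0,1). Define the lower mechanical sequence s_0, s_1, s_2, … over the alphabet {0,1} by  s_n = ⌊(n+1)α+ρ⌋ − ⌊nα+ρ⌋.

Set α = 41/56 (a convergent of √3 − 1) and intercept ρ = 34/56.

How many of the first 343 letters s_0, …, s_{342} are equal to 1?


#1s = Σ_{n=0}^{342} s_n = Σ_{n=0}^{342} (⌊(n+1)α+ρ⌋ − ⌊nα+ρ⌋)
the sum telescopes: every ⌊nα+ρ⌋ with 0 < n < 343 appears once with + and once with −, leaving ⌊343α+ρ⌋ − ⌊0·α+ρ⌋
343α + ρ = (343·41 + 34) / 56 = 14097/56
ρ = 34/56
⌊14097/56⌋ = 251,  ⌊34/56⌋ = 0
#1s = 251 − 0 = 251

251


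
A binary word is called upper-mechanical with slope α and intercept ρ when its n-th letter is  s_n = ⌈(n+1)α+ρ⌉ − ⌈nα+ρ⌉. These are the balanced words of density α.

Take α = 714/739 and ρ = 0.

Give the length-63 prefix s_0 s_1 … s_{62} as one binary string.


111111111111111111111111111110111111111111111111111111111110111

n=0: ⌈(1·714)/739⌉ − ⌈(0·714)/739⌉ = ⌈714/739⌉ − ⌈0/739⌉ = 1 − 0 = 1
n=1: ⌈(2·714)/739⌉ − ⌈(1·714)/739⌉ = ⌈1428/739⌉ − ⌈714/739⌉ = 2 − 1 = 1
n=2: ⌈(3·714)/739⌉ − ⌈(2·714)/739⌉ = ⌈2142/739⌉ − ⌈1428/739⌉ = 3 − 2 = 1
n=3: ⌈(4·714)/739⌉ − ⌈(3·714)/739⌉ = ⌈2856/739⌉ − ⌈2142/739⌉ = 4 − 3 = 1
n=4: ⌈(5·714)/739⌉ − ⌈(4·714)/739⌉ = ⌈3570/739⌉ − ⌈2856/739⌉ = 5 − 4 = 1
n=5: ⌈(6·714)/739⌉ − ⌈(5·714)/739⌉ = ⌈4284/739⌉ − ⌈3570/739⌉ = 6 − 5 = 1
n=6: ⌈(7·714)/739⌉ − ⌈(6·714)/739⌉ = ⌈4998/739⌉ − ⌈4284/739⌉ = 7 − 6 = 1
n=7: ⌈(8·714)/739⌉ − ⌈(7·714)/739⌉ = ⌈5712/739⌉ − ⌈4998/739⌉ = 8 − 7 = 1
n=8: ⌈(9·714)/739⌉ − ⌈(8·714)/739⌉ = ⌈6426/739⌉ − ⌈5712/739⌉ = 9 − 8 = 1
n=9: ⌈(10·714)/739⌉ − ⌈(9·714)/739⌉ = ⌈7140/739⌉ − ⌈6426/739⌉ = 10 − 9 = 1
n=10: ⌈(11·714)/739⌉ − ⌈(10·714)/739⌉ = ⌈7854/739⌉ − ⌈7140/739⌉ = 11 − 10 = 1
n=11: ⌈(12·714)/739⌉ − ⌈(11·714)/739⌉ = ⌈8568/739⌉ − ⌈7854/739⌉ = 12 − 11 = 1
n=12: ⌈(13·714)/739⌉ − ⌈(12·714)/739⌉ = ⌈9282/739⌉ − ⌈8568/739⌉ = 13 − 12 = 1
n=13: ⌈(14·714)/739⌉ − ⌈(13·714)/739⌉ = ⌈9996/739⌉ − ⌈9282/739⌉ = 14 − 13 = 1
n=14: ⌈(15·714)/739⌉ − ⌈(14·714)/739⌉ = ⌈10710/739⌉ − ⌈9996/739⌉ = 15 − 14 = 1
n=15: ⌈(16·714)/739⌉ − ⌈(15·714)/739⌉ = ⌈11424/739⌉ − ⌈10710/739⌉ = 16 − 15 = 1
n=16: ⌈(17·714)/739⌉ − ⌈(16·714)/739⌉ = ⌈12138/739⌉ − ⌈11424/739⌉ = 17 − 16 = 1
n=17: ⌈(18·714)/739⌉ − ⌈(17·714)/739⌉ = ⌈12852/739⌉ − ⌈12138/739⌉ = 18 − 17 = 1
n=18: ⌈(19·714)/739⌉ − ⌈(18·714)/739⌉ = ⌈13566/739⌉ − ⌈12852/739⌉ = 19 − 18 = 1
n=19: ⌈(20·714)/739⌉ − ⌈(19·714)/739⌉ = ⌈14280/739⌉ − ⌈13566/739⌉ = 20 − 19 = 1
n=20: ⌈(21·714)/739⌉ − ⌈(20·714)/739⌉ = ⌈14994/739⌉ − ⌈14280/739⌉ = 21 − 20 = 1
n=21: ⌈(22·714)/739⌉ − ⌈(21·714)/739⌉ = ⌈15708/739⌉ − ⌈14994/739⌉ = 22 − 21 = 1
n=22: ⌈(23·714)/739⌉ − ⌈(22·714)/739⌉ = ⌈16422/739⌉ − ⌈15708/739⌉ = 23 − 22 = 1
n=23: ⌈(24·714)/739⌉ − ⌈(23·714)/739⌉ = ⌈17136/739⌉ − ⌈16422/739⌉ = 24 − 23 = 1
n=24: ⌈(25·714)/739⌉ − ⌈(24·714)/739⌉ = ⌈17850/739⌉ − ⌈17136/739⌉ = 25 − 24 = 1
n=25: ⌈(26·714)/739⌉ − ⌈(25·714)/739⌉ = ⌈18564/739⌉ − ⌈17850/739⌉ = 26 − 25 = 1
n=26: ⌈(27·714)/739⌉ − ⌈(26·714)/739⌉ = ⌈19278/739⌉ − ⌈18564/739⌉ = 27 − 26 = 1
n=27: ⌈(28·714)/739⌉ − ⌈(27·714)/739⌉ = ⌈19992/739⌉ − ⌈19278/739⌉ = 28 − 27 = 1
n=28: ⌈(29·714)/739⌉ − ⌈(28·714)/739⌉ = ⌈20706/739⌉ − ⌈19992/739⌉ = 29 − 28 = 1
n=29: ⌈(30·714)/739⌉ − ⌈(29·714)/739⌉ = ⌈21420/739⌉ − ⌈20706/739⌉ = 29 − 29 = 0
n=30: ⌈(31·714)/739⌉ − ⌈(30·714)/739⌉ = ⌈22134/739⌉ − ⌈21420/739⌉ = 30 − 29 = 1
n=31: ⌈(32·714)/739⌉ − ⌈(31·714)/739⌉ = ⌈22848/739⌉ − ⌈22134/739⌉ = 31 − 30 = 1
n=32: ⌈(33·714)/739⌉ − ⌈(32·714)/739⌉ = ⌈23562/739⌉ − ⌈22848/739⌉ = 32 − 31 = 1
n=33: ⌈(34·714)/739⌉ − ⌈(33·714)/739⌉ = ⌈24276/739⌉ − ⌈23562/739⌉ = 33 − 32 = 1
n=34: ⌈(35·714)/739⌉ − ⌈(34·714)/739⌉ = ⌈24990/739⌉ − ⌈24276/739⌉ = 34 − 33 = 1
n=35: ⌈(36·714)/739⌉ − ⌈(35·714)/739⌉ = ⌈25704/739⌉ − ⌈24990/739⌉ = 35 − 34 = 1
n=36: ⌈(37·714)/739⌉ − ⌈(36·714)/739⌉ = ⌈26418/739⌉ − ⌈25704/739⌉ = 36 − 35 = 1
n=37: ⌈(38·714)/739⌉ − ⌈(37·714)/739⌉ = ⌈27132/739⌉ − ⌈26418/739⌉ = 37 − 36 = 1
n=38: ⌈(39·714)/739⌉ − ⌈(38·714)/739⌉ = ⌈27846/739⌉ − ⌈27132/739⌉ = 38 − 37 = 1
n=39: ⌈(40·714)/739⌉ − ⌈(39·714)/739⌉ = ⌈28560/739⌉ − ⌈27846/739⌉ = 39 − 38 = 1
n=40: ⌈(41·714)/739⌉ − ⌈(40·714)/739⌉ = ⌈29274/739⌉ − ⌈28560/739⌉ = 40 − 39 = 1
n=41: ⌈(42·714)/739⌉ − ⌈(41·714)/739⌉ = ⌈29988/739⌉ − ⌈29274/739⌉ = 41 − 40 = 1
n=42: ⌈(43·714)/739⌉ − ⌈(42·714)/739⌉ = ⌈30702/739⌉ − ⌈29988/739⌉ = 42 − 41 = 1
n=43: ⌈(44·714)/739⌉ − ⌈(43·714)/739⌉ = ⌈31416/739⌉ − ⌈30702/739⌉ = 43 − 42 = 1
n=44: ⌈(45·714)/739⌉ − ⌈(44·714)/739⌉ = ⌈32130/739⌉ − ⌈31416/739⌉ = 44 − 43 = 1
n=45: ⌈(46·714)/739⌉ − ⌈(45·714)/739⌉ = ⌈32844/739⌉ − ⌈32130/739⌉ = 45 − 44 = 1
n=46: ⌈(47·714)/739⌉ − ⌈(46·714)/739⌉ = ⌈33558/739⌉ − ⌈32844/739⌉ = 46 − 45 = 1
n=47: ⌈(48·714)/739⌉ − ⌈(47·714)/739⌉ = ⌈34272/739⌉ − ⌈33558/739⌉ = 47 − 46 = 1
n=48: ⌈(49·714)/739⌉ − ⌈(48·714)/739⌉ = ⌈34986/739⌉ − ⌈34272/739⌉ = 48 − 47 = 1
n=49: ⌈(50·714)/739⌉ − ⌈(49·714)/739⌉ = ⌈35700/739⌉ − ⌈34986/739⌉ = 49 − 48 = 1
n=50: ⌈(51·714)/739⌉ − ⌈(50·714)/739⌉ = ⌈36414/739⌉ − ⌈35700/739⌉ = 50 − 49 = 1
n=51: ⌈(52·714)/739⌉ − ⌈(51·714)/739⌉ = ⌈37128/739⌉ − ⌈36414/739⌉ = 51 − 50 = 1
n=52: ⌈(53·714)/739⌉ − ⌈(52·714)/739⌉ = ⌈37842/739⌉ − ⌈37128/739⌉ = 52 − 51 = 1
n=53: ⌈(54·714)/739⌉ − ⌈(53·714)/739⌉ = ⌈38556/739⌉ − ⌈37842/739⌉ = 53 − 52 = 1
n=54: ⌈(55·714)/739⌉ − ⌈(54·714)/739⌉ = ⌈39270/739⌉ − ⌈38556/739⌉ = 54 − 53 = 1
n=55: ⌈(56·714)/739⌉ − ⌈(55·714)/739⌉ = ⌈39984/739⌉ − ⌈39270/739⌉ = 55 − 54 = 1
n=56: ⌈(57·714)/739⌉ − ⌈(56·714)/739⌉ = ⌈40698/739⌉ − ⌈39984/739⌉ = 56 − 55 = 1
n=57: ⌈(58·714)/739⌉ − ⌈(57·714)/739⌉ = ⌈41412/739⌉ − ⌈40698/739⌉ = 57 − 56 = 1
n=58: ⌈(59·714)/739⌉ − ⌈(58·714)/739⌉ = ⌈42126/739⌉ − ⌈41412/739⌉ = 58 − 57 = 1
n=59: ⌈(60·714)/739⌉ − ⌈(59·714)/739⌉ = ⌈42840/739⌉ − ⌈42126/739⌉ = 58 − 58 = 0
n=60: ⌈(61·714)/739⌉ − ⌈(60·714)/739⌉ = ⌈43554/739⌉ − ⌈42840/739⌉ = 59 − 58 = 1
n=61: ⌈(62·714)/739⌉ − ⌈(61·714)/739⌉ = ⌈44268/739⌉ − ⌈43554/739⌉ = 60 − 59 = 1
n=62: ⌈(63·714)/739⌉ − ⌈(62·714)/739⌉ = ⌈44982/739⌉ − ⌈44268/739⌉ = 61 − 60 = 1


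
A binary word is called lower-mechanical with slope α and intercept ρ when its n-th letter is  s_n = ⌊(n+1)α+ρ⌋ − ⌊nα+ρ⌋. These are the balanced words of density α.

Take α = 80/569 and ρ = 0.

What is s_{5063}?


(n+1)α + ρ = (5064·80) / 569 = 405120/569
nα + ρ     = (5063·80) / 569 = 405040/569
⌊405120/569⌋ = 711,  ⌊405040/569⌋ = 711
s_{5063} = 711 − 711 = 0

0


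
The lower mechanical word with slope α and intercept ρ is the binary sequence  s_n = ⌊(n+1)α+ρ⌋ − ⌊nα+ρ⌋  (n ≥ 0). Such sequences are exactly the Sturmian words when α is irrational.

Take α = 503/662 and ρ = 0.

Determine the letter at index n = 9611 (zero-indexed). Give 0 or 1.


1

(n+1)α + ρ = (9612·503) / 662 = 4834836/662
nα + ρ     = (9611·503) / 662 = 4834333/662
⌊4834836/662⌋ = 7303,  ⌊4834333/662⌋ = 7302
s_{9611} = 7303 − 7302 = 1


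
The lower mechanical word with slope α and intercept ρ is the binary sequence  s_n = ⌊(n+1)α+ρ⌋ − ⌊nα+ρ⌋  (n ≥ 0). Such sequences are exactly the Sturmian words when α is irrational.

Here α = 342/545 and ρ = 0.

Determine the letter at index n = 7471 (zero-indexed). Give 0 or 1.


0

(n+1)α + ρ = (7472·342) / 545 = 2555424/545
nα + ρ     = (7471·342) / 545 = 2555082/545
⌊2555424/545⌋ = 4688,  ⌊2555082/545⌋ = 4688
s_{7471} = 4688 − 4688 = 0


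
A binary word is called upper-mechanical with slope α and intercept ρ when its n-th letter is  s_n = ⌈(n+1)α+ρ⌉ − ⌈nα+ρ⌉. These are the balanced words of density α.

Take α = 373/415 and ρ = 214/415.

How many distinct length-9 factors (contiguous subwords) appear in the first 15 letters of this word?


t_n = ⌈(n·373+214)/415⌉ for n = 0 … 15:
  n=0…9: ⌈214/415⌉=1 ⌈587/415⌉=2 ⌈960/415⌉=3 ⌈1333/415⌉=4 ⌈1706/415⌉=5 ⌈2079/415⌉=6 ⌈2452/415⌉=6 ⌈2825/415⌉=7 ⌈3198/415⌉=8 ⌈3571/415⌉=9
  n=10…15: ⌈3944/415⌉=10 ⌈4317/415⌉=11 ⌈4690/415⌉=12 ⌈5063/415⌉=13 ⌈5436/415⌉=14 ⌈5809/415⌉=14
s_n = t_(n+1) − t_n for n = 0 … 14 gives
prefix = 111110111111110
slide a length-9 window over [0..8] … [6..14] (7 windows); first occurrence of each distinct factor:
  [  0..  8] 111110111
  [  1..  9] 111101111
  [  2.. 10] 111011111
  [  3.. 11] 110111111
  [  4.. 12] 101111111
  [  5.. 13] 011111111
  [  6.. 14] 111111110
distinct factors: {011111111, 101111111, 110111111, 111011111, 111101111, 111110111, 111111110}
count = 7  (Sturmian bound for length 9 is 10)

7


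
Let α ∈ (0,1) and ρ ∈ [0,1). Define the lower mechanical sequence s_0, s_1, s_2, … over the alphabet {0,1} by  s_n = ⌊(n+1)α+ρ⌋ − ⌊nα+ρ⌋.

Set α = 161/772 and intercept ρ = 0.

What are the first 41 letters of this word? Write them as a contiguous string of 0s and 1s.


n=0: ⌊(1·161)/772⌋ − ⌊(0·161)/772⌋ = ⌊161/772⌋ − ⌊0/772⌋ = 0 − 0 = 0
n=1: ⌊(2·161)/772⌋ − ⌊(1·161)/772⌋ = ⌊322/772⌋ − ⌊161/772⌋ = 0 − 0 = 0
n=2: ⌊(3·161)/772⌋ − ⌊(2·161)/772⌋ = ⌊483/772⌋ − ⌊322/772⌋ = 0 − 0 = 0
n=3: ⌊(4·161)/772⌋ − ⌊(3·161)/772⌋ = ⌊644/772⌋ − ⌊483/772⌋ = 0 − 0 = 0
n=4: ⌊(5·161)/772⌋ − ⌊(4·161)/772⌋ = ⌊805/772⌋ − ⌊644/772⌋ = 1 − 0 = 1
n=5: ⌊(6·161)/772⌋ − ⌊(5·161)/772⌋ = ⌊966/772⌋ − ⌊805/772⌋ = 1 − 1 = 0
n=6: ⌊(7·161)/772⌋ − ⌊(6·161)/772⌋ = ⌊1127/772⌋ − ⌊966/772⌋ = 1 − 1 = 0
n=7: ⌊(8·161)/772⌋ − ⌊(7·161)/772⌋ = ⌊1288/772⌋ − ⌊1127/772⌋ = 1 − 1 = 0
n=8: ⌊(9·161)/772⌋ − ⌊(8·161)/772⌋ = ⌊1449/772⌋ − ⌊1288/772⌋ = 1 − 1 = 0
n=9: ⌊(10·161)/772⌋ − ⌊(9·161)/772⌋ = ⌊1610/772⌋ − ⌊1449/772⌋ = 2 − 1 = 1
n=10: ⌊(11·161)/772⌋ − ⌊(10·161)/772⌋ = ⌊1771/772⌋ − ⌊1610/772⌋ = 2 − 2 = 0
n=11: ⌊(12·161)/772⌋ − ⌊(11·161)/772⌋ = ⌊1932/772⌋ − ⌊1771/772⌋ = 2 − 2 = 0
n=12: ⌊(13·161)/772⌋ − ⌊(12·161)/772⌋ = ⌊2093/772⌋ − ⌊1932/772⌋ = 2 − 2 = 0
n=13: ⌊(14·161)/772⌋ − ⌊(13·161)/772⌋ = ⌊2254/772⌋ − ⌊2093/772⌋ = 2 − 2 = 0
n=14: ⌊(15·161)/772⌋ − ⌊(14·161)/772⌋ = ⌊2415/772⌋ − ⌊2254/772⌋ = 3 − 2 = 1
n=15: ⌊(16·161)/772⌋ − ⌊(15·161)/772⌋ = ⌊2576/772⌋ − ⌊2415/772⌋ = 3 − 3 = 0
n=16: ⌊(17·161)/772⌋ − ⌊(16·161)/772⌋ = ⌊2737/772⌋ − ⌊2576/772⌋ = 3 − 3 = 0
n=17: ⌊(18·161)/772⌋ − ⌊(17·161)/772⌋ = ⌊2898/772⌋ − ⌊2737/772⌋ = 3 − 3 = 0
n=18: ⌊(19·161)/772⌋ − ⌊(18·161)/772⌋ = ⌊3059/772⌋ − ⌊2898/772⌋ = 3 − 3 = 0
n=19: ⌊(20·161)/772⌋ − ⌊(19·161)/772⌋ = ⌊3220/772⌋ − ⌊3059/772⌋ = 4 − 3 = 1
n=20: ⌊(21·161)/772⌋ − ⌊(20·161)/772⌋ = ⌊3381/772⌋ − ⌊3220/772⌋ = 4 − 4 = 0
n=21: ⌊(22·161)/772⌋ − ⌊(21·161)/772⌋ = ⌊3542/772⌋ − ⌊3381/772⌋ = 4 − 4 = 0
n=22: ⌊(23·161)/772⌋ − ⌊(22·161)/772⌋ = ⌊3703/772⌋ − ⌊3542/772⌋ = 4 − 4 = 0
n=23: ⌊(24·161)/772⌋ − ⌊(23·161)/772⌋ = ⌊3864/772⌋ − ⌊3703/772⌋ = 5 − 4 = 1
n=24: ⌊(25·161)/772⌋ − ⌊(24·161)/772⌋ = ⌊4025/772⌋ − ⌊3864/772⌋ = 5 − 5 = 0
n=25: ⌊(26·161)/772⌋ − ⌊(25·161)/772⌋ = ⌊4186/772⌋ − ⌊4025/772⌋ = 5 − 5 = 0
n=26: ⌊(27·161)/772⌋ − ⌊(26·161)/772⌋ = ⌊4347/772⌋ − ⌊4186/772⌋ = 5 − 5 = 0
n=27: ⌊(28·161)/772⌋ − ⌊(27·161)/772⌋ = ⌊4508/772⌋ − ⌊4347/772⌋ = 5 − 5 = 0
n=28: ⌊(29·161)/772⌋ − ⌊(28·161)/772⌋ = ⌊4669/772⌋ − ⌊4508/772⌋ = 6 − 5 = 1
n=29: ⌊(30·161)/772⌋ − ⌊(29·161)/772⌋ = ⌊4830/772⌋ − ⌊4669/772⌋ = 6 − 6 = 0
n=30: ⌊(31·161)/772⌋ − ⌊(30·161)/772⌋ = ⌊4991/772⌋ − ⌊4830/772⌋ = 6 − 6 = 0
n=31: ⌊(32·161)/772⌋ − ⌊(31·161)/772⌋ = ⌊5152/772⌋ − ⌊4991/772⌋ = 6 − 6 = 0
n=32: ⌊(33·161)/772⌋ − ⌊(32·161)/772⌋ = ⌊5313/772⌋ − ⌊5152/772⌋ = 6 − 6 = 0
n=33: ⌊(34·161)/772⌋ − ⌊(33·161)/772⌋ = ⌊5474/772⌋ − ⌊5313/772⌋ = 7 − 6 = 1
n=34: ⌊(35·161)/772⌋ − ⌊(34·161)/772⌋ = ⌊5635/772⌋ − ⌊5474/772⌋ = 7 − 7 = 0
n=35: ⌊(36·161)/772⌋ − ⌊(35·161)/772⌋ = ⌊5796/772⌋ − ⌊5635/772⌋ = 7 − 7 = 0
n=36: ⌊(37·161)/772⌋ − ⌊(36·161)/772⌋ = ⌊5957/772⌋ − ⌊5796/772⌋ = 7 − 7 = 0
n=37: ⌊(38·161)/772⌋ − ⌊(37·161)/772⌋ = ⌊6118/772⌋ − ⌊5957/772⌋ = 7 − 7 = 0
n=38: ⌊(39·161)/772⌋ − ⌊(38·161)/772⌋ = ⌊6279/772⌋ − ⌊6118/772⌋ = 8 − 7 = 1
n=39: ⌊(40·161)/772⌋ − ⌊(39·161)/772⌋ = ⌊6440/772⌋ − ⌊6279/772⌋ = 8 − 8 = 0
n=40: ⌊(41·161)/772⌋ − ⌊(40·161)/772⌋ = ⌊6601/772⌋ − ⌊6440/772⌋ = 8 − 8 = 0

00001000010000100001000100001000010000100
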